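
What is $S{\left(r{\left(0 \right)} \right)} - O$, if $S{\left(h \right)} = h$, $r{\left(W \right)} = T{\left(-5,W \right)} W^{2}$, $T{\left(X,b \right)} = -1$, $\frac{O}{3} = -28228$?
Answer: $84684$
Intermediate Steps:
$O = -84684$ ($O = 3 \left(-28228\right) = -84684$)
$r{\left(W \right)} = - W^{2}$
$S{\left(r{\left(0 \right)} \right)} - O = - 0^{2} - -84684 = \left(-1\right) 0 + 84684 = 0 + 84684 = 84684$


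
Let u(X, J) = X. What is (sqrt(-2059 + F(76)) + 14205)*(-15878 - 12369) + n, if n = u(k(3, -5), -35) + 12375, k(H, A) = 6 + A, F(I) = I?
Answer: -401236259 - 28247*I*sqrt(1983) ≈ -4.0124e+8 - 1.2579e+6*I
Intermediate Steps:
n = 12376 (n = (6 - 5) + 12375 = 1 + 12375 = 12376)
(sqrt(-2059 + F(76)) + 14205)*(-15878 - 12369) + n = (sqrt(-2059 + 76) + 14205)*(-15878 - 12369) + 12376 = (sqrt(-1983) + 14205)*(-28247) + 12376 = (I*sqrt(1983) + 14205)*(-28247) + 12376 = (14205 + I*sqrt(1983))*(-28247) + 12376 = (-401248635 - 28247*I*sqrt(1983)) + 12376 = -401236259 - 28247*I*sqrt(1983)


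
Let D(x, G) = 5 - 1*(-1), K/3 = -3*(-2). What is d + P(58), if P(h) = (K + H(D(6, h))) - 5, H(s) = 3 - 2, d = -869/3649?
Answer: 50217/3649 ≈ 13.762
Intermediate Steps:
d = -869/3649 (d = -869*1/3649 = -869/3649 ≈ -0.23815)
K = 18 (K = 3*(-3*(-2)) = 3*6 = 18)
D(x, G) = 6 (D(x, G) = 5 + 1 = 6)
H(s) = 1
P(h) = 14 (P(h) = (18 + 1) - 5 = 19 - 5 = 14)
d + P(58) = -869/3649 + 14 = 50217/3649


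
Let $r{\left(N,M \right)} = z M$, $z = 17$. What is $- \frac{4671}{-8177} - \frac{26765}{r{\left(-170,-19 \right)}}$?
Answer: $\frac{12962714}{155363} \approx 83.435$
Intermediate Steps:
$r{\left(N,M \right)} = 17 M$
$- \frac{4671}{-8177} - \frac{26765}{r{\left(-170,-19 \right)}} = - \frac{4671}{-8177} - \frac{26765}{17 \left(-19\right)} = \left(-4671\right) \left(- \frac{1}{8177}\right) - \frac{26765}{-323} = \frac{4671}{8177} - - \frac{26765}{323} = \frac{4671}{8177} + \frac{26765}{323} = \frac{12962714}{155363}$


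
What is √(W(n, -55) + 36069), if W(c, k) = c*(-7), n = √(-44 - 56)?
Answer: √(36069 - 70*I) ≈ 189.92 - 0.184*I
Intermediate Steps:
n = 10*I (n = √(-100) = 10*I ≈ 10.0*I)
W(c, k) = -7*c
√(W(n, -55) + 36069) = √(-70*I + 36069) = √(36069 - 70*I)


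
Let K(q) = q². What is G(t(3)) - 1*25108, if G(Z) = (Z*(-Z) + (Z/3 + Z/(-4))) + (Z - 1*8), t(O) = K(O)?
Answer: -100749/4 ≈ -25187.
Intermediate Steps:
t(O) = O²
G(Z) = -8 - Z² + 13*Z/12 (G(Z) = (-Z² + (Z*(⅓) + Z*(-¼))) + (Z - 8) = (-Z² + (Z/3 - Z/4)) + (-8 + Z) = (-Z² + Z/12) + (-8 + Z) = -8 - Z² + 13*Z/12)
G(t(3)) - 1*25108 = (-8 - (3²)² + (13/12)*3²) - 1*25108 = (-8 - 1*9² + (13/12)*9) - 25108 = (-8 - 1*81 + 39/4) - 25108 = (-8 - 81 + 39/4) - 25108 = -317/4 - 25108 = -100749/4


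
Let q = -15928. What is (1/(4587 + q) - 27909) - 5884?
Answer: -383246414/11341 ≈ -33793.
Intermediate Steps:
(1/(4587 + q) - 27909) - 5884 = (1/(4587 - 15928) - 27909) - 5884 = (1/(-11341) - 27909) - 5884 = (-1/11341 - 27909) - 5884 = -316515970/11341 - 5884 = -383246414/11341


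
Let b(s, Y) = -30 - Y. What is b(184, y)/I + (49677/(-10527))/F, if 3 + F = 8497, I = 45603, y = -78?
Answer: 7764613/15623192574 ≈ 0.00049699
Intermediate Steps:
F = 8494 (F = -3 + 8497 = 8494)
b(184, y)/I + (49677/(-10527))/F = (-30 - 1*(-78))/45603 + (49677/(-10527))/8494 = (-30 + 78)*(1/45603) + (49677*(-1/10527))*(1/8494) = 48*(1/45603) - 571/121*1/8494 = 16/15201 - 571/1027774 = 7764613/15623192574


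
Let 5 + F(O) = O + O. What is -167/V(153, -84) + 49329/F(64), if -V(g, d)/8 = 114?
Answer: 15002863/37392 ≈ 401.23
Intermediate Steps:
V(g, d) = -912 (V(g, d) = -8*114 = -912)
F(O) = -5 + 2*O (F(O) = -5 + (O + O) = -5 + 2*O)
-167/V(153, -84) + 49329/F(64) = -167/(-912) + 49329/(-5 + 2*64) = -167*(-1/912) + 49329/(-5 + 128) = 167/912 + 49329/123 = 167/912 + 49329*(1/123) = 167/912 + 16443/41 = 15002863/37392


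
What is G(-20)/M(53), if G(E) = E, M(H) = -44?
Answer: 5/11 ≈ 0.45455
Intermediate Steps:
G(-20)/M(53) = -20/(-44) = -20*(-1/44) = 5/11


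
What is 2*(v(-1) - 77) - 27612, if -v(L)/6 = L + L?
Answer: -27742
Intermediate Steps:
v(L) = -12*L (v(L) = -6*(L + L) = -12*L)
2*(v(-1) - 77) - 27612 = 2*(-12*(-1) - 77) - 27612 = 2*(12 - 77) - 27612 = 2*(-65) - 27612 = -130 - 27612 = -27742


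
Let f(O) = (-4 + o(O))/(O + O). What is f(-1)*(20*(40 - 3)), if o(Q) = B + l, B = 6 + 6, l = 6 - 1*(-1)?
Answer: -5550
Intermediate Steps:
l = 7 (l = 6 + 1 = 7)
B = 12
o(Q) = 19 (o(Q) = 12 + 7 = 19)
f(O) = 15/(2*O) (f(O) = (-4 + 19)/(O + O) = 15/((2*O)) = 15*(1/(2*O)) = 15/(2*O))
f(-1)*(20*(40 - 3)) = ((15/2)/(-1))*(20*(40 - 3)) = ((15/2)*(-1))*(20*37) = -15/2*740 = -5550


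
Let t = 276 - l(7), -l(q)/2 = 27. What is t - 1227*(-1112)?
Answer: 1364754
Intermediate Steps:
l(q) = -54 (l(q) = -2*27 = -54)
t = 330 (t = 276 - 1*(-54) = 276 + 54 = 330)
t - 1227*(-1112) = 330 - 1227*(-1112) = 330 + 1364424 = 1364754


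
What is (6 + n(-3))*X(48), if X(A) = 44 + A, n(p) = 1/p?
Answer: 1564/3 ≈ 521.33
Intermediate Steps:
(6 + n(-3))*X(48) = (6 + 1/(-3))*(44 + 48) = (6 - ⅓)*92 = (17/3)*92 = 1564/3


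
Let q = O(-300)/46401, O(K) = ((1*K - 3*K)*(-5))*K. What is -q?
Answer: -300000/15467 ≈ -19.396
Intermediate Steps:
O(K) = 10*K² (O(K) = ((K - 3*K)*(-5))*K = (-2*K*(-5))*K = (10*K)*K = 10*K²)
q = 300000/15467 (q = (10*(-300)²)/46401 = (10*90000)*(1/46401) = 900000*(1/46401) = 300000/15467 ≈ 19.396)
-q = -1*300000/15467 = -300000/15467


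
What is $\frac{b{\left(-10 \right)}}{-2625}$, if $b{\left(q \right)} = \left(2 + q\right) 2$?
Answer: $\frac{16}{2625} \approx 0.0060952$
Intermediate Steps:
$b{\left(q \right)} = 4 + 2 q$
$\frac{b{\left(-10 \right)}}{-2625} = \frac{4 + 2 \left(-10\right)}{-2625} = \left(4 - 20\right) \left(- \frac{1}{2625}\right) = \left(-16\right) \left(- \frac{1}{2625}\right) = \frac{16}{2625}$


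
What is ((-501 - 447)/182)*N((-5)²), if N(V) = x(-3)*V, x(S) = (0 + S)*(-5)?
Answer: -177750/91 ≈ -1953.3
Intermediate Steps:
x(S) = -5*S (x(S) = S*(-5) = -5*S)
N(V) = 15*V (N(V) = (-5*(-3))*V = 15*V)
((-501 - 447)/182)*N((-5)²) = ((-501 - 447)/182)*(15*(-5)²) = (-948*1/182)*(15*25) = -474/91*375 = -177750/91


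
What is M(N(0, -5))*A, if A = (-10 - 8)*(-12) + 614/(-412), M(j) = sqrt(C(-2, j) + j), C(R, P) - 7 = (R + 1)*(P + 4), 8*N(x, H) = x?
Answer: 44189*sqrt(3)/206 ≈ 371.54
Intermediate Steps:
N(x, H) = x/8
C(R, P) = 7 + (1 + R)*(4 + P) (C(R, P) = 7 + (R + 1)*(P + 4) = 7 + (1 + R)*(4 + P))
M(j) = sqrt(3) (M(j) = sqrt((11 + j + 4*(-2) + j*(-2)) + j) = sqrt((11 + j - 8 - 2*j) + j) = sqrt((3 - j) + j) = sqrt(3))
A = 44189/206 (A = -18*(-12) + 614*(-1/412) = 216 - 307/206 = 44189/206 ≈ 214.51)
M(N(0, -5))*A = sqrt(3)*(44189/206) = 44189*sqrt(3)/206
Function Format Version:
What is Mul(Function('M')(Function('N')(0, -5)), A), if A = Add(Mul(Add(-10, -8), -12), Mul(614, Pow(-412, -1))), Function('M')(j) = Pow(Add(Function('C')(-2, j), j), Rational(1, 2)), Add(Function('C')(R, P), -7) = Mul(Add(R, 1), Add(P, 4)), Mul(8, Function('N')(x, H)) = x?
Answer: Mul(Rational(44189, 206), Pow(3, Rational(1, 2))) ≈ 371.54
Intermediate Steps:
Function('N')(x, H) = Mul(Rational(1, 8), x)
Function('C')(R, P) = Add(7, Mul(Add(1, R), Add(4, P))) (Function('C')(R, P) = Add(7, Mul(Add(R, 1), Add(P, 4))) = Add(7, Mul(Add(1, R), Add(4, P))))
Function('M')(j) = Pow(3, Rational(1, 2)) (Function('M')(j) = Pow(Add(Add(11, j, Mul(4, -2), Mul(j, -2)), j), Rational(1, 2)) = Pow(Add(Add(11, j, -8, Mul(-2, j)), j), Rational(1, 2)) = Pow(Add(Add(3, Mul(-1, j)), j), Rational(1, 2)) = Pow(3, Rational(1, 2)))
A = Rational(44189, 206) (A = Add(Mul(-18, -12), Mul(614, Rational(-1, 412))) = Add(216, Rational(-307, 206)) = Rational(44189, 206) ≈ 214.51)
Mul(Function('M')(Function('N')(0, -5)), A) = Mul(Pow(3, Rational(1, 2)), Rational(44189, 206)) = Mul(Rational(44189, 206), Pow(3, Rational(1, 2)))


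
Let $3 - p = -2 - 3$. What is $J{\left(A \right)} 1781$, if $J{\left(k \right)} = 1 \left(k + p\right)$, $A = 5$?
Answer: $23153$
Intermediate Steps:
$p = 8$ ($p = 3 - \left(-2 - 3\right) = 3 - -5 = 3 + 5 = 8$)
$J{\left(k \right)} = 8 + k$ ($J{\left(k \right)} = 1 \left(k + 8\right) = 1 \left(8 + k\right) = 8 + k$)
$J{\left(A \right)} 1781 = \left(8 + 5\right) 1781 = 13 \cdot 1781 = 23153$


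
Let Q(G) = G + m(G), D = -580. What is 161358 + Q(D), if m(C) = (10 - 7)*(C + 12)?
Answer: 159074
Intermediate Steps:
m(C) = 36 + 3*C (m(C) = 3*(12 + C) = 36 + 3*C)
Q(G) = 36 + 4*G (Q(G) = G + (36 + 3*G) = 36 + 4*G)
161358 + Q(D) = 161358 + (36 + 4*(-580)) = 161358 + (36 - 2320) = 161358 - 2284 = 159074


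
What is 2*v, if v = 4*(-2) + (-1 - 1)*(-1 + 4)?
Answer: -28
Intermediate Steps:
v = -14 (v = -8 - 2*3 = -8 - 6 = -14)
2*v = 2*(-14) = -28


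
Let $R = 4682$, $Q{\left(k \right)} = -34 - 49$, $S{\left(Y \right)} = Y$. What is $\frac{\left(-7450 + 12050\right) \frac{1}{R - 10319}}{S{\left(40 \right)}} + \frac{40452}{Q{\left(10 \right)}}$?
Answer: $- \frac{228037469}{467871} \approx -487.39$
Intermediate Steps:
$Q{\left(k \right)} = -83$ ($Q{\left(k \right)} = -34 - 49 = -83$)
$\frac{\left(-7450 + 12050\right) \frac{1}{R - 10319}}{S{\left(40 \right)}} + \frac{40452}{Q{\left(10 \right)}} = \frac{\left(-7450 + 12050\right) \frac{1}{4682 - 10319}}{40} + \frac{40452}{-83} = \frac{4600}{-5637} \cdot \frac{1}{40} + 40452 \left(- \frac{1}{83}\right) = 4600 \left(- \frac{1}{5637}\right) \frac{1}{40} - \frac{40452}{83} = \left(- \frac{4600}{5637}\right) \frac{1}{40} - \frac{40452}{83} = - \frac{115}{5637} - \frac{40452}{83} = - \frac{228037469}{467871}$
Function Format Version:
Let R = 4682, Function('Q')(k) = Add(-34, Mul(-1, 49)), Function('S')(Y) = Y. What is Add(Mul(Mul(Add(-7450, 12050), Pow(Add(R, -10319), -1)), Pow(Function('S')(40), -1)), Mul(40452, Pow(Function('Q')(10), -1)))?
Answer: Rational(-228037469, 467871) ≈ -487.39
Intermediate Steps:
Function('Q')(k) = -83 (Function('Q')(k) = Add(-34, -49) = -83)
Add(Mul(Mul(Add(-7450, 12050), Pow(Add(R, -10319), -1)), Pow(Function('S')(40), -1)), Mul(40452, Pow(Function('Q')(10), -1))) = Add(Mul(Mul(Add(-7450, 12050), Pow(Add(4682, -10319), -1)), Pow(40, -1)), Mul(40452, Pow(-83, -1))) = Add(Mul(Mul(4600, Pow(-5637, -1)), Rational(1, 40)), Mul(40452, Rational(-1, 83))) = Add(Mul(Mul(4600, Rational(-1, 5637)), Rational(1, 40)), Rational(-40452, 83)) = Add(Mul(Rational(-4600, 5637), Rational(1, 40)), Rational(-40452, 83)) = Add(Rational(-115, 5637), Rational(-40452, 83)) = Rational(-228037469, 467871)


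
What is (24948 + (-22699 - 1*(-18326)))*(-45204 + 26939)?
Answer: -375802375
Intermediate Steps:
(24948 + (-22699 - 1*(-18326)))*(-45204 + 26939) = (24948 + (-22699 + 18326))*(-18265) = (24948 - 4373)*(-18265) = 20575*(-18265) = -375802375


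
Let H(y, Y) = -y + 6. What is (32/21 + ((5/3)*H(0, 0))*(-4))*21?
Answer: -808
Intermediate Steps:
H(y, Y) = 6 - y
(32/21 + ((5/3)*H(0, 0))*(-4))*21 = (32/21 + ((5/3)*(6 - 1*0))*(-4))*21 = (32*(1/21) + ((5*(⅓))*(6 + 0))*(-4))*21 = (32/21 + ((5/3)*6)*(-4))*21 = (32/21 + 10*(-4))*21 = (32/21 - 40)*21 = -808/21*21 = -808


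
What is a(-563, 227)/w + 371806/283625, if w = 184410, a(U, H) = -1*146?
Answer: 6852333521/5230328625 ≈ 1.3101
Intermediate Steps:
a(U, H) = -146
a(-563, 227)/w + 371806/283625 = -146/184410 + 371806/283625 = -146*1/184410 + 371806*(1/283625) = -73/92205 + 371806/283625 = 6852333521/5230328625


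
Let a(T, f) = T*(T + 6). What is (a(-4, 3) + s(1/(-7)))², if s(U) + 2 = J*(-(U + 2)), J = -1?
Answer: 3249/49 ≈ 66.306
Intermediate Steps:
a(T, f) = T*(6 + T)
s(U) = U (s(U) = -2 - (-1)*(U + 2) = -2 - (-1)*(2 + U) = -2 - (-2 - U) = -2 + (2 + U) = U)
(a(-4, 3) + s(1/(-7)))² = (-4*(6 - 4) + 1/(-7))² = (-4*2 - ⅐)² = (-8 - ⅐)² = (-57/7)² = 3249/49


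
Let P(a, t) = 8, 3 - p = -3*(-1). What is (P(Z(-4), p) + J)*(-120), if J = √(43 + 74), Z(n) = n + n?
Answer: -960 - 360*√13 ≈ -2258.0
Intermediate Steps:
p = 0 (p = 3 - (-3)*(-1) = 3 - 1*3 = 3 - 3 = 0)
Z(n) = 2*n
J = 3*√13 (J = √117 = 3*√13 ≈ 10.817)
(P(Z(-4), p) + J)*(-120) = (8 + 3*√13)*(-120) = -960 - 360*√13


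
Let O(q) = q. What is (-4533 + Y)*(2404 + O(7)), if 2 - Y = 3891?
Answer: -20305442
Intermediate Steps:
Y = -3889 (Y = 2 - 1*3891 = 2 - 3891 = -3889)
(-4533 + Y)*(2404 + O(7)) = (-4533 - 3889)*(2404 + 7) = -8422*2411 = -20305442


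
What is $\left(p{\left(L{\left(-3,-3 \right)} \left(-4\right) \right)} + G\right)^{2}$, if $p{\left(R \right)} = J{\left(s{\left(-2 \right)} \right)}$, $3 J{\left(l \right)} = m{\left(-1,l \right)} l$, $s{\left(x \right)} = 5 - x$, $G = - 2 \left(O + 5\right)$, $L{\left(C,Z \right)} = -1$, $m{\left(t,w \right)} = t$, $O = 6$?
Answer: $\frac{5329}{9} \approx 592.11$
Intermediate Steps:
$G = -22$ ($G = - 2 \left(6 + 5\right) = \left(-2\right) 11 = -22$)
$J{\left(l \right)} = - \frac{l}{3}$ ($J{\left(l \right)} = \frac{\left(-1\right) l}{3} = - \frac{l}{3}$)
$p{\left(R \right)} = - \frac{7}{3}$ ($p{\left(R \right)} = - \frac{5 - -2}{3} = - \frac{5 + 2}{3} = \left(- \frac{1}{3}\right) 7 = - \frac{7}{3}$)
$\left(p{\left(L{\left(-3,-3 \right)} \left(-4\right) \right)} + G\right)^{2} = \left(- \frac{7}{3} - 22\right)^{2} = \left(- \frac{73}{3}\right)^{2} = \frac{5329}{9}$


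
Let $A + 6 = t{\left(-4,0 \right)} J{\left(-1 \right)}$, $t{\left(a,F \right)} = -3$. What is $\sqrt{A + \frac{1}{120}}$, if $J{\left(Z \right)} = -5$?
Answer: $\frac{\sqrt{32430}}{60} \approx 3.0014$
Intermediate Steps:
$A = 9$ ($A = -6 - -15 = -6 + 15 = 9$)
$\sqrt{A + \frac{1}{120}} = \sqrt{9 + \frac{1}{120}} = \sqrt{\frac{1081}{120}} = \frac{\sqrt{32430}}{60}$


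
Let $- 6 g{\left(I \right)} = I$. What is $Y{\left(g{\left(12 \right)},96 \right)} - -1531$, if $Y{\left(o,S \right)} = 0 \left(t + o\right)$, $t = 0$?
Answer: $1531$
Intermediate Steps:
$g{\left(I \right)} = - \frac{I}{6}$
$Y{\left(o,S \right)} = 0$ ($Y{\left(o,S \right)} = 0 \left(0 + o\right) = 0 o = 0$)
$Y{\left(g{\left(12 \right)},96 \right)} - -1531 = 0 - -1531 = 0 + 1531 = 1531$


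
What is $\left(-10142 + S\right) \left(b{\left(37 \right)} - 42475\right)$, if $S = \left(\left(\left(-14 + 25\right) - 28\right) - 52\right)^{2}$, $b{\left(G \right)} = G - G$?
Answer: $228557975$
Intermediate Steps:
$b{\left(G \right)} = 0$
$S = 4761$ ($S = \left(\left(11 - 28\right) - 52\right)^{2} = \left(-17 - 52\right)^{2} = \left(-69\right)^{2} = 4761$)
$\left(-10142 + S\right) \left(b{\left(37 \right)} - 42475\right) = \left(-10142 + 4761\right) \left(0 - 42475\right) = \left(-5381\right) \left(-42475\right) = 228557975$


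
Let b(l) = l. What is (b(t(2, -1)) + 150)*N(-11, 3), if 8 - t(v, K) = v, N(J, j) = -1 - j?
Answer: -624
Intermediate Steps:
t(v, K) = 8 - v
(b(t(2, -1)) + 150)*N(-11, 3) = ((8 - 1*2) + 150)*(-1 - 1*3) = ((8 - 2) + 150)*(-1 - 3) = (6 + 150)*(-4) = 156*(-4) = -624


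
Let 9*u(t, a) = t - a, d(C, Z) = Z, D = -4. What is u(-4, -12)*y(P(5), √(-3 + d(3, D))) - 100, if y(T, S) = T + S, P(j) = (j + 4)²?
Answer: -28 + 8*I*√7/9 ≈ -28.0 + 2.3518*I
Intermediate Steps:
P(j) = (4 + j)²
u(t, a) = -a/9 + t/9 (u(t, a) = (t - a)/9 = -a/9 + t/9)
y(T, S) = S + T
u(-4, -12)*y(P(5), √(-3 + d(3, D))) - 100 = (-⅑*(-12) + (⅑)*(-4))*(√(-3 - 4) + (4 + 5)²) - 100 = (4/3 - 4/9)*(√(-7) + 9²) - 100 = 8*(I*√7 + 81)/9 - 100 = 8*(81 + I*√7)/9 - 100 = (72 + 8*I*√7/9) - 100 = -28 + 8*I*√7/9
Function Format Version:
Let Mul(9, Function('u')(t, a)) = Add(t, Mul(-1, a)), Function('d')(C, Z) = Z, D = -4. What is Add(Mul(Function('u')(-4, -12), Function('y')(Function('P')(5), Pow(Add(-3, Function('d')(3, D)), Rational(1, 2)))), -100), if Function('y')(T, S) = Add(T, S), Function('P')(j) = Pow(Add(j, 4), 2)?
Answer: Add(-28, Mul(Rational(8, 9), I, Pow(7, Rational(1, 2)))) ≈ Add(-28.000, Mul(2.3518, I))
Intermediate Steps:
Function('P')(j) = Pow(Add(4, j), 2)
Function('u')(t, a) = Add(Mul(Rational(-1, 9), a), Mul(Rational(1, 9), t)) (Function('u')(t, a) = Mul(Rational(1, 9), Add(t, Mul(-1, a))) = Add(Mul(Rational(-1, 9), a), Mul(Rational(1, 9), t)))
Function('y')(T, S) = Add(S, T)
Add(Mul(Function('u')(-4, -12), Function('y')(Function('P')(5), Pow(Add(-3, Function('d')(3, D)), Rational(1, 2)))), -100) = Add(Mul(Add(Mul(Rational(-1, 9), -12), Mul(Rational(1, 9), -4)), Add(Pow(Add(-3, -4), Rational(1, 2)), Pow(Add(4, 5), 2))), -100) = Add(Mul(Add(Rational(4, 3), Rational(-4, 9)), Add(Pow(-7, Rational(1, 2)), Pow(9, 2))), -100) = Add(Mul(Rational(8, 9), Add(Mul(I, Pow(7, Rational(1, 2))), 81)), -100) = Add(Mul(Rational(8, 9), Add(81, Mul(I, Pow(7, Rational(1, 2))))), -100) = Add(Add(72, Mul(Rational(8, 9), I, Pow(7, Rational(1, 2)))), -100) = Add(-28, Mul(Rational(8, 9), I, Pow(7, Rational(1, 2))))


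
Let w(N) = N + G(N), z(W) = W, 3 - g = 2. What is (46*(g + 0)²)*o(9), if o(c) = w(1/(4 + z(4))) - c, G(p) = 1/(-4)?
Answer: -1679/4 ≈ -419.75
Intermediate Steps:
G(p) = -¼
g = 1 (g = 3 - 1*2 = 3 - 2 = 1)
w(N) = -¼ + N (w(N) = N - ¼ = -¼ + N)
o(c) = -⅛ - c (o(c) = (-¼ + 1/(4 + 4)) - c = (-¼ + 1/8) - c = (-¼ + ⅛) - c = -⅛ - c)
(46*(g + 0)²)*o(9) = (46*(1 + 0)²)*(-⅛ - 1*9) = (46*1²)*(-⅛ - 9) = (46*1)*(-73/8) = 46*(-73/8) = -1679/4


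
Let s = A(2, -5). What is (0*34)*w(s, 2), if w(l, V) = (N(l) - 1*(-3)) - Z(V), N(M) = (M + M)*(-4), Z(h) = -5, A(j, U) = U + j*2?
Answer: 0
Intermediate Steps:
A(j, U) = U + 2*j
s = -1 (s = -5 + 2*2 = -5 + 4 = -1)
N(M) = -8*M (N(M) = (2*M)*(-4) = -8*M)
w(l, V) = 8 - 8*l (w(l, V) = (-8*l - 1*(-3)) - 1*(-5) = (-8*l + 3) + 5 = (3 - 8*l) + 5 = 8 - 8*l)
(0*34)*w(s, 2) = (0*34)*(8 - 8*(-1)) = 0*(8 + 8) = 0*16 = 0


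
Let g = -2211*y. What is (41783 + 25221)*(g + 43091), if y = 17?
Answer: 368790016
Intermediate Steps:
g = -37587 (g = -2211*17 = -37587)
(41783 + 25221)*(g + 43091) = (41783 + 25221)*(-37587 + 43091) = 67004*5504 = 368790016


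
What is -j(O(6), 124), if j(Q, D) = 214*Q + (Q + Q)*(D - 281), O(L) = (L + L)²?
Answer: 14400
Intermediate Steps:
O(L) = 4*L² (O(L) = (2*L)² = 4*L²)
j(Q, D) = 214*Q + 2*Q*(-281 + D) (j(Q, D) = 214*Q + (2*Q)*(-281 + D) = 214*Q + 2*Q*(-281 + D))
-j(O(6), 124) = -2*4*6²*(-174 + 124) = -2*4*36*(-50) = -2*144*(-50) = -1*(-14400) = 14400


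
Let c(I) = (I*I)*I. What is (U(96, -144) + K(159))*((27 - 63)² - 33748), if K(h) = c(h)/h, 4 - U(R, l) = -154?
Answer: -825546428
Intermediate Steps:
c(I) = I³ (c(I) = I²*I = I³)
U(R, l) = 158 (U(R, l) = 4 - 1*(-154) = 4 + 154 = 158)
K(h) = h² (K(h) = h³/h = h²)
(U(96, -144) + K(159))*((27 - 63)² - 33748) = (158 + 159²)*((27 - 63)² - 33748) = (158 + 25281)*((-36)² - 33748) = 25439*(1296 - 33748) = 25439*(-32452) = -825546428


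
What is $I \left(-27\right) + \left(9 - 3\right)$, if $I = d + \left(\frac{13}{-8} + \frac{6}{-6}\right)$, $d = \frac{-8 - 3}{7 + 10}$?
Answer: $\frac{12831}{136} \approx 94.346$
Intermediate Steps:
$d = - \frac{11}{17} \approx -0.64706$
$I = - \frac{445}{136}$ ($I = - \frac{11}{17} + \left(\frac{13}{-8} + \frac{6}{-6}\right) = - \frac{11}{17} + \left(13 \left(- \frac{1}{8}\right) + 6 \left(- \frac{1}{6}\right)\right) = - \frac{11}{17} - \frac{21}{8} = - \frac{445}{136} \approx -3.2721$)
$I \left(-27\right) + \left(9 - 3\right) = \left(- \frac{445}{136}\right) \left(-27\right) + \left(9 - 3\right) = \frac{12015}{136} + 6 = \frac{12831}{136}$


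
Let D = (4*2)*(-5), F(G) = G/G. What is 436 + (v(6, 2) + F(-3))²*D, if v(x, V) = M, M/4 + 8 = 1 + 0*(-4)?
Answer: -28724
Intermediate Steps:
M = -28 (M = -32 + 4*(1 + 0*(-4)) = -32 + 4*(1 + 0) = -32 + 4*1 = -32 + 4 = -28)
F(G) = 1
v(x, V) = -28
D = -40 (D = 8*(-5) = -40)
436 + (v(6, 2) + F(-3))²*D = 436 + (-28 + 1)²*(-40) = 436 + (-27)²*(-40) = 436 + 729*(-40) = 436 - 29160 = -28724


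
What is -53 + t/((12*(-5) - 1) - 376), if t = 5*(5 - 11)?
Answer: -23131/437 ≈ -52.931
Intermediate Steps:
t = -30 (t = 5*(-6) = -30)
-53 + t/((12*(-5) - 1) - 376) = -53 - 30/((12*(-5) - 1) - 376) = -53 - 30/((-60 - 1) - 376) = -53 - 30/(-61 - 376) = -53 - 30/(-437) = -53 - 30*(-1/437) = -53 + 30/437 = -23131/437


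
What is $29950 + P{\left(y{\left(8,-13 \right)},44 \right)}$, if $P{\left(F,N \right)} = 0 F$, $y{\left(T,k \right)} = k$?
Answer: $29950$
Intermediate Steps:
$P{\left(F,N \right)} = 0$
$29950 + P{\left(y{\left(8,-13 \right)},44 \right)} = 29950 + 0 = 29950$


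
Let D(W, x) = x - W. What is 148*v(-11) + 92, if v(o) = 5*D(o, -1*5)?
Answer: 4532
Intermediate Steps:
v(o) = -25 - 5*o (v(o) = 5*(-1*5 - o) = 5*(-5 - o) = -25 - 5*o)
148*v(-11) + 92 = 148*(-25 - 5*(-11)) + 92 = 148*(-25 + 55) + 92 = 148*30 + 92 = 4440 + 92 = 4532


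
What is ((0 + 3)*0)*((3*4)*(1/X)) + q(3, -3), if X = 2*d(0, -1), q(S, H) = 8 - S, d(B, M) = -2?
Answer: 5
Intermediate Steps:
X = -4 (X = 2*(-2) = -4)
((0 + 3)*0)*((3*4)*(1/X)) + q(3, -3) = ((0 + 3)*0)*((3*4)*(1/(-4))) + (8 - 1*3) = (3*0)*(12*(1*(-1/4))) + (8 - 3) = 0*(12*(-1/4)) + 5 = 0*(-3) + 5 = 0 + 5 = 5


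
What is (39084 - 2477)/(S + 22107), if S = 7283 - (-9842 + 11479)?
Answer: 36607/27753 ≈ 1.3190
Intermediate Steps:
S = 5646 (S = 7283 - 1*1637 = 7283 - 1637 = 5646)
(39084 - 2477)/(S + 22107) = (39084 - 2477)/(5646 + 22107) = 36607/27753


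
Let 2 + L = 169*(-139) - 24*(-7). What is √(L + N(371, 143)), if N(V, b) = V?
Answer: I*√22954 ≈ 151.51*I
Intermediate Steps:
L = -23325 (L = -2 + (169*(-139) - 24*(-7)) = -2 + (-23491 + 168) = -2 - 23323 = -23325)
√(L + N(371, 143)) = √(-23325 + 371) = √(-22954) = I*√22954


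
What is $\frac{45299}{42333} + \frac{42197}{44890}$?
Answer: $\frac{3819797711}{1900328370} \approx 2.0101$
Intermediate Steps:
$\frac{45299}{42333} + \frac{42197}{44890} = \frac{3819797711}{1900328370}$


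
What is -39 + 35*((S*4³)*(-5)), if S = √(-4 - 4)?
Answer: -39 - 22400*I*√2 ≈ -39.0 - 31678.0*I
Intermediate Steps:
S = 2*I*√2 (S = √(-8) = 2*I*√2 ≈ 2.8284*I)
-39 + 35*((S*4³)*(-5)) = -39 + 35*(((2*I*√2)*4³)*(-5)) = -39 + 35*(((2*I*√2)*64)*(-5)) = -39 + 35*((128*I*√2)*(-5)) = -39 + 35*(-640*I*√2) = -39 - 22400*I*√2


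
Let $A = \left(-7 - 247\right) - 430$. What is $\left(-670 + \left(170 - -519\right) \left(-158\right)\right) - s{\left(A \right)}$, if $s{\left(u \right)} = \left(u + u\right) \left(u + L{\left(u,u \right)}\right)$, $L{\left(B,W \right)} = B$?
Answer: $-1980956$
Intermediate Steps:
$A = -684$ ($A = -254 - 430 = -684$)
$s{\left(u \right)} = 4 u^{2}$ ($s{\left(u \right)} = \left(u + u\right) \left(u + u\right) = 2 u 2 u = 4 u^{2}$)
$\left(-670 + \left(170 - -519\right) \left(-158\right)\right) - s{\left(A \right)} = \left(-670 + \left(170 - -519\right) \left(-158\right)\right) - 4 \left(-684\right)^{2} = \left(-670 + \left(170 + 519\right) \left(-158\right)\right) - 4 \cdot 467856 = \left(-670 + 689 \left(-158\right)\right) - 1871424 = \left(-670 - 108862\right) - 1871424 = -109532 - 1871424 = -1980956$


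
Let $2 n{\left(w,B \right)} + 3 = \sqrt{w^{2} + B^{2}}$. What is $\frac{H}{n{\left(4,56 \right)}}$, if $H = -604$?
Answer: $- \frac{3624}{3143} - \frac{4832 \sqrt{197}}{3143} \approx -22.731$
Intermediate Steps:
$n{\left(w,B \right)} = - \frac{3}{2} + \frac{\sqrt{B^{2} + w^{2}}}{2}$ ($n{\left(w,B \right)} = - \frac{3}{2} + \frac{\sqrt{w^{2} + B^{2}}}{2} = - \frac{3}{2} + \frac{\sqrt{B^{2} + w^{2}}}{2}$)
$\frac{H}{n{\left(4,56 \right)}} = - \frac{604}{- \frac{3}{2} + \frac{\sqrt{56^{2} + 4^{2}}}{2}} = - \frac{604}{- \frac{3}{2} + \frac{\sqrt{3136 + 16}}{2}} = - \frac{604}{- \frac{3}{2} + \frac{\sqrt{3152}}{2}} = - \frac{604}{- \frac{3}{2} + \frac{4 \sqrt{197}}{2}} = - \frac{604}{- \frac{3}{2} + 2 \sqrt{197}}$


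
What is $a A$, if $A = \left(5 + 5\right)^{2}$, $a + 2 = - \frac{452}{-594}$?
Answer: $- \frac{36800}{297} \approx -123.91$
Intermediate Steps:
$a = - \frac{368}{297}$ ($a = -2 - \frac{452}{-594} = -2 - - \frac{226}{297} = -2 + \frac{226}{297} = - \frac{368}{297} \approx -1.2391$)
$A = 100$ ($A = 10^{2} = 100$)
$a A = \left(- \frac{368}{297}\right) 100 = - \frac{36800}{297}$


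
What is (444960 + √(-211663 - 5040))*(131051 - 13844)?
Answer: 52152426720 + 117207*I*√216703 ≈ 5.2152e+10 + 5.4561e+7*I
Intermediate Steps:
(444960 + √(-211663 - 5040))*(131051 - 13844) = (444960 + √(-216703))*117207 = (444960 + I*√216703)*117207 = 52152426720 + 117207*I*√216703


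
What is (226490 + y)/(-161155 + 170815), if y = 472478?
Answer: 174742/2415 ≈ 72.357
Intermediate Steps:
(226490 + y)/(-161155 + 170815) = (226490 + 472478)/(-161155 + 170815) = 698968/9660 = 698968*(1/9660) = 174742/2415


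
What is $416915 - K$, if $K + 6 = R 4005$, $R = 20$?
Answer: $336821$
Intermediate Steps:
$K = 80094$ ($K = -6 + 20 \cdot 4005 = -6 + 80100 = 80094$)
$416915 - K = 416915 - 80094 = 336821$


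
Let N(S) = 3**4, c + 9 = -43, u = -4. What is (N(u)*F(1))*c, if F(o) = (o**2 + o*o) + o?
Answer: -12636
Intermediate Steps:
c = -52 (c = -9 - 43 = -52)
F(o) = o + 2*o**2 (F(o) = (o**2 + o**2) + o = 2*o**2 + o = o + 2*o**2)
N(S) = 81
(N(u)*F(1))*c = (81*(1*(1 + 2*1)))*(-52) = (81*(1*(1 + 2)))*(-52) = (81*(1*3))*(-52) = (81*3)*(-52) = 243*(-52) = -12636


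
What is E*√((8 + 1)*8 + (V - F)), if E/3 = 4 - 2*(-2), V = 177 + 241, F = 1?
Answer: 24*√489 ≈ 530.72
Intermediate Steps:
V = 418
E = 24 (E = 3*(4 - 2*(-2)) = 3*(4 + 4) = 3*8 = 24)
E*√((8 + 1)*8 + (V - F)) = 24*√((8 + 1)*8 + (418 - 1*1)) = 24*√(9*8 + (418 - 1)) = 24*√(72 + 417) = 24*√489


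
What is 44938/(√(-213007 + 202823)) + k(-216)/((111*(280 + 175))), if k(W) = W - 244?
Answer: -92/10101 - 22469*I*√2546/2546 ≈ -0.009108 - 445.3*I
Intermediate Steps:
k(W) = -244 + W
44938/(√(-213007 + 202823)) + k(-216)/((111*(280 + 175))) = 44938/(√(-213007 + 202823)) + (-244 - 216)/((111*(280 + 175))) = 44938/(√(-10184)) - 460/(111*455) = 44938/((2*I*√2546)) - 460/50505 = 44938*(-I*√2546/5092) - 460*1/50505 = -22469*I*√2546/2546 - 92/10101 = -92/10101 - 22469*I*√2546/2546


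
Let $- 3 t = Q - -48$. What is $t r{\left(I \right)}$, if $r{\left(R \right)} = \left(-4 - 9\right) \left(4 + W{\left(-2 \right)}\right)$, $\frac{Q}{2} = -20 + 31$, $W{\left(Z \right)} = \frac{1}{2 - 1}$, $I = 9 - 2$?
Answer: $\frac{4550}{3} \approx 1516.7$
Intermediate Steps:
$I = 7$
$W{\left(Z \right)} = 1$ ($W{\left(Z \right)} = 1^{-1} = 1$)
$Q = 22$ ($Q = 2 \left(-20 + 31\right) = 2 \cdot 11 = 22$)
$r{\left(R \right)} = -65$ ($r{\left(R \right)} = \left(-4 - 9\right) \left(4 + 1\right) = \left(-13\right) 5 = -65$)
$t = - \frac{70}{3}$ ($t = - \frac{22 - -48}{3} = - \frac{22 + 48}{3} = \left(- \frac{1}{3}\right) 70 = - \frac{70}{3} \approx -23.333$)
$t r{\left(I \right)} = \left(- \frac{70}{3}\right) \left(-65\right) = \frac{4550}{3}$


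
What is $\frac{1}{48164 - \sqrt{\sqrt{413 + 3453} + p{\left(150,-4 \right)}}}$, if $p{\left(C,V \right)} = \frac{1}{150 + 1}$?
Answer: $\frac{1}{48164 - \sqrt{\frac{1}{151} + \sqrt{3866}}} \approx 2.0766 \cdot 10^{-5}$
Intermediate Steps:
$p{\left(C,V \right)} = \frac{1}{151}$
$\frac{1}{48164 - \sqrt{\sqrt{413 + 3453} + p{\left(150,-4 \right)}}} = \frac{1}{48164 - \sqrt{\sqrt{413 + 3453} + \frac{1}{151}}} = \frac{1}{48164 - \sqrt{\sqrt{3866} + \frac{1}{151}}} = \frac{1}{48164 - \sqrt{\frac{1}{151} + \sqrt{3866}}}$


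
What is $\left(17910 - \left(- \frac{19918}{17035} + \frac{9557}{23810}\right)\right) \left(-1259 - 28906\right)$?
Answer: $- \frac{8765547736223061}{16224134} \approx -5.4028 \cdot 10^{8}$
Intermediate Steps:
$\left(17910 - \left(- \frac{19918}{17035} + \frac{9557}{23810}\right)\right) \left(-1259 - 28906\right) = \left(17910 - - \frac{62288817}{81120670}\right) \left(-30165\right) = \left(17910 + \left(- \frac{9557}{23810} + \frac{19918}{17035}\right)\right) \left(-30165\right) = \left(17910 + \frac{62288817}{81120670}\right) \left(-30165\right) = \frac{1452933488517}{81120670} \left(-30165\right) = - \frac{8765547736223061}{16224134}$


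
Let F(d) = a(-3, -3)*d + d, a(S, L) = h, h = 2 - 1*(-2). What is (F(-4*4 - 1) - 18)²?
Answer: 10609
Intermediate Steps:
h = 4 (h = 2 + 2 = 4)
a(S, L) = 4
F(d) = 5*d (F(d) = 4*d + d = 5*d)
(F(-4*4 - 1) - 18)² = (5*(-4*4 - 1) - 18)² = (5*(-16 - 1) - 18)² = (5*(-17) - 18)² = (-85 - 18)² = (-103)² = 10609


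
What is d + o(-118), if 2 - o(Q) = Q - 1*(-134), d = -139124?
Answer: -139138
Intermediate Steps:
o(Q) = -132 - Q (o(Q) = 2 - (Q - 1*(-134)) = 2 - (Q + 134) = 2 - (134 + Q) = 2 + (-134 - Q) = -132 - Q)
d + o(-118) = -139124 + (-132 - 1*(-118)) = -139124 + (-132 + 118) = -139124 - 14 = -139138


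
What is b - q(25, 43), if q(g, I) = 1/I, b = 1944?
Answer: 83591/43 ≈ 1944.0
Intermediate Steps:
b - q(25, 43) = 1944 - 1/43 = 83591/43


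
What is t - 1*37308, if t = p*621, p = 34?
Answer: -16194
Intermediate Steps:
t = 21114 (t = 34*621 = 21114)
t - 1*37308 = 21114 - 1*37308 = 21114 - 37308 = -16194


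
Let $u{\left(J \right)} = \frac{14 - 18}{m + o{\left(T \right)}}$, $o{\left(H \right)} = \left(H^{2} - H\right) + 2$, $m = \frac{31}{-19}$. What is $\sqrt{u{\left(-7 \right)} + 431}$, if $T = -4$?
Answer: $\frac{\sqrt{7169003}}{129} \approx 20.756$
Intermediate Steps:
$m = - \frac{31}{19}$ ($m = 31 \left(- \frac{1}{19}\right) = - \frac{31}{19} \approx -1.6316$)
$o{\left(H \right)} = 2 + H^{2} - H$
$u{\left(J \right)} = - \frac{76}{387}$ ($u{\left(J \right)} = \frac{14 - 18}{- \frac{31}{19} + \left(2 + \left(-4\right)^{2} - -4\right)} = - \frac{4}{- \frac{31}{19} + \left(2 + 16 + 4\right)} = - \frac{4}{- \frac{31}{19} + 22} = - \frac{4}{\frac{387}{19}} = \left(-4\right) \frac{19}{387} = - \frac{76}{387}$)
$\sqrt{u{\left(-7 \right)} + 431} = \sqrt{- \frac{76}{387} + 431} = \sqrt{\frac{166721}{387}} = \frac{\sqrt{7169003}}{129}$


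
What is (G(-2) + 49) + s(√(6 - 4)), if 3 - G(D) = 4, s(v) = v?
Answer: 48 + √2 ≈ 49.414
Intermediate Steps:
G(D) = -1 (G(D) = 3 - 1*4 = 3 - 4 = -1)
(G(-2) + 49) + s(√(6 - 4)) = (-1 + 49) + √(6 - 4) = 48 + √2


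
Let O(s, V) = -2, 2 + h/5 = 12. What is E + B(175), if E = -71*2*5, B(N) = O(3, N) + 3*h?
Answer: -562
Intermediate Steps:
h = 50 (h = -10 + 5*12 = -10 + 60 = 50)
B(N) = 148 (B(N) = -2 + 3*50 = -2 + 150 = 148)
E = -710 (E = -142*5 = -710)
E + B(175) = -710 + 148 = -562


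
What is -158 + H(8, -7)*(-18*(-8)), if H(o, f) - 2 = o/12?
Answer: 226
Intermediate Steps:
H(o, f) = 2 + o/12
-158 + H(8, -7)*(-18*(-8)) = -158 + (2 + (1/12)*8)*(-18*(-8)) = -158 + (2 + 2/3)*144 = -158 + (8/3)*144 = -158 + 384 = 226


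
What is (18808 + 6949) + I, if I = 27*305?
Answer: 33992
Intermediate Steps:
I = 8235
(18808 + 6949) + I = (18808 + 6949) + 8235 = 25757 + 8235 = 33992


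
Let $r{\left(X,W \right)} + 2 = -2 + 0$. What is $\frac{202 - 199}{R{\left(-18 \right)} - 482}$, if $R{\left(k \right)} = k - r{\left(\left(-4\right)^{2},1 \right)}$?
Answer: $- \frac{3}{496} \approx -0.0060484$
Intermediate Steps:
$r{\left(X,W \right)} = -4$ ($r{\left(X,W \right)} = -2 + \left(-2 + 0\right) = -2 - 2 = -4$)
$R{\left(k \right)} = 4 + k$ ($R{\left(k \right)} = k - -4 = k + 4 = 4 + k$)
$\frac{202 - 199}{R{\left(-18 \right)} - 482} = \frac{202 - 199}{\left(4 - 18\right) - 482} = \frac{3}{-14 - 482} = \frac{3}{-496} = 3 \left(- \frac{1}{496}\right) = - \frac{3}{496}$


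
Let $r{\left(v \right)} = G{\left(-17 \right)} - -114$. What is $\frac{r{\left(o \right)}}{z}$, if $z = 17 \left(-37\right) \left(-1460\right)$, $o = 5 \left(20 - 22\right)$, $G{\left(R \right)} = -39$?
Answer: $\frac{15}{183668} \approx 8.1669 \cdot 10^{-5}$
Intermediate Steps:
$o = -10$ ($o = 5 \left(-2\right) = -10$)
$r{\left(v \right)} = 75$ ($r{\left(v \right)} = -39 - -114 = -39 + 114 = 75$)
$z = 918340$ ($z = \left(-629\right) \left(-1460\right) = 918340$)
$\frac{r{\left(o \right)}}{z} = \frac{75}{918340} = 75 \cdot \frac{1}{918340} = \frac{15}{183668}$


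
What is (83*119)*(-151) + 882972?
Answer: -608455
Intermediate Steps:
(83*119)*(-151) + 882972 = 9877*(-151) + 882972 = -1491427 + 882972 = -608455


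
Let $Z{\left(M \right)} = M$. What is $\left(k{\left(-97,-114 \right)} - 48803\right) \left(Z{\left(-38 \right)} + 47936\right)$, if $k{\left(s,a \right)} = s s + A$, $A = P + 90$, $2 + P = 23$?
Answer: $-1881577134$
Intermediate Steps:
$P = 21$ ($P = -2 + 23 = 21$)
$A = 111$ ($A = 21 + 90 = 111$)
$k{\left(s,a \right)} = 111 + s^{2}$ ($k{\left(s,a \right)} = s s + 111 = s^{2} + 111 = 111 + s^{2}$)
$\left(k{\left(-97,-114 \right)} - 48803\right) \left(Z{\left(-38 \right)} + 47936\right) = \left(\left(111 + \left(-97\right)^{2}\right) - 48803\right) \left(-38 + 47936\right) = \left(\left(111 + 9409\right) - 48803\right) 47898 = \left(9520 - 48803\right) 47898 = \left(-39283\right) 47898 = -1881577134$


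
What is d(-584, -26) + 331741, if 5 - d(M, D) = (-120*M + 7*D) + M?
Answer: 262432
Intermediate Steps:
d(M, D) = 5 - 7*D + 119*M (d(M, D) = 5 - ((-120*M + 7*D) + M) = 5 - (-119*M + 7*D) = 5 + (-7*D + 119*M) = 5 - 7*D + 119*M)
d(-584, -26) + 331741 = (5 - 7*(-26) + 119*(-584)) + 331741 = (5 + 182 - 69496) + 331741 = -69309 + 331741 = 262432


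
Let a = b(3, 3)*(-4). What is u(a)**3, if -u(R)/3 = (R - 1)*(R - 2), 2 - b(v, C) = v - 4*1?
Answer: -162771336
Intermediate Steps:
b(v, C) = 6 - v (b(v, C) = 2 - (v - 4*1) = 2 - (v - 4) = 2 - (-4 + v) = 2 + (4 - v) = 6 - v)
a = -12 (a = (6 - 1*3)*(-4) = (6 - 3)*(-4) = 3*(-4) = -12)
u(R) = -3*(-1 + R)*(-2 + R) (u(R) = -3*(R - 1)*(R - 2) = -3*(-1 + R)*(-2 + R))
u(a)**3 = (-6 - 3*(-12)**2 + 9*(-12))**3 = (-6 - 3*144 - 108)**3 = (-6 - 432 - 108)**3 = (-546)**3 = -162771336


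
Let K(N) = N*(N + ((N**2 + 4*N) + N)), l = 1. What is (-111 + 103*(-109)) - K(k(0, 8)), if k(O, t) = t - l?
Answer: -11975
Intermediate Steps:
k(O, t) = -1 + t (k(O, t) = t - 1*1 = t - 1 = -1 + t)
K(N) = N*(N**2 + 6*N) (K(N) = N*(N + (N**2 + 5*N)) = N*(N**2 + 6*N))
(-111 + 103*(-109)) - K(k(0, 8)) = (-111 + 103*(-109)) - (-1 + 8)**2*(6 + (-1 + 8)) = (-111 - 11227) - 7**2*(6 + 7) = -11338 - 49*13 = -11338 - 1*637 = -11338 - 637 = -11975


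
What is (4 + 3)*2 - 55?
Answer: -41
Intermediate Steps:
(4 + 3)*2 - 55 = 7*2 - 55 = 14 - 55 = -41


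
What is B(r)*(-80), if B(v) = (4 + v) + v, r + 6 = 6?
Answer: -320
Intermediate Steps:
r = 0 (r = -6 + 6 = 0)
B(v) = 4 + 2*v
B(r)*(-80) = (4 + 2*0)*(-80) = (4 + 0)*(-80) = 4*(-80) = -320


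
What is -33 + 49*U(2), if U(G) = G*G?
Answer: 163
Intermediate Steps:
U(G) = G**2
-33 + 49*U(2) = -33 + 49*2**2 = -33 + 49*4 = -33 + 196 = 163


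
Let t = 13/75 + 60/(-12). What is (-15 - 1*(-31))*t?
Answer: -5792/75 ≈ -77.227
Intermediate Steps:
t = -362/75 (t = 13*(1/75) + 60*(-1/12) = 13/75 - 5 = -362/75 ≈ -4.8267)
(-15 - 1*(-31))*t = (-15 - 1*(-31))*(-362/75) = (-15 + 31)*(-362/75) = 16*(-362/75) = -5792/75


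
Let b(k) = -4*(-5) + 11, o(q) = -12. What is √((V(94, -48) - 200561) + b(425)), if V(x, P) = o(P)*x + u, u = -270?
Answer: 2*I*√50482 ≈ 449.36*I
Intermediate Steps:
b(k) = 31 (b(k) = 20 + 11 = 31)
V(x, P) = -270 - 12*x (V(x, P) = -12*x - 270 = -270 - 12*x)
√((V(94, -48) - 200561) + b(425)) = √(((-270 - 12*94) - 200561) + 31) = √(((-270 - 1128) - 200561) + 31) = √((-1398 - 200561) + 31) = √(-201959 + 31) = √(-201928) = 2*I*√50482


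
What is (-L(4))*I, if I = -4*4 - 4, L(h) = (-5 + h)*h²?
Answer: -320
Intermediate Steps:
L(h) = h²*(-5 + h)
I = -20 (I = -16 - 4 = -20)
(-L(4))*I = -4²*(-5 + 4)*(-20) = -16*(-1)*(-20) = -1*(-16)*(-20) = 16*(-20) = -320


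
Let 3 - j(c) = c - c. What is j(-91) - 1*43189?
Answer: -43186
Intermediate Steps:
j(c) = 3 (j(c) = 3 - (c - c) = 3 - 1*0 = 3 + 0 = 3)
j(-91) - 1*43189 = 3 - 1*43189 = 3 - 43189 = -43186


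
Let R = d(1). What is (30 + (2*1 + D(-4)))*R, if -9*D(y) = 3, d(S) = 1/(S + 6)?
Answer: 95/21 ≈ 4.5238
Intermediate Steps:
d(S) = 1/(6 + S)
D(y) = -⅓ (D(y) = -⅑*3 = -⅓)
R = ⅐ (R = 1/(6 + 1) = 1/7 = ⅐ ≈ 0.14286)
(30 + (2*1 + D(-4)))*R = (30 + (2*1 - ⅓))*(⅐) = (30 + (2 - ⅓))*(⅐) = (30 + 5/3)*(⅐) = (95/3)*(⅐) = 95/21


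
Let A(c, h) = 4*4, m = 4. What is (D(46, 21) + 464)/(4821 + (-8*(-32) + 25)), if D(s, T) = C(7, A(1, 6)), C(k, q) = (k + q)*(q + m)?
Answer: 462/2551 ≈ 0.18111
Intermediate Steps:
A(c, h) = 16
C(k, q) = (4 + q)*(k + q) (C(k, q) = (k + q)*(q + 4) = (k + q)*(4 + q) = (4 + q)*(k + q))
D(s, T) = 460 (D(s, T) = 16**2 + 4*7 + 4*16 + 7*16 = 256 + 28 + 64 + 112 = 460)
(D(46, 21) + 464)/(4821 + (-8*(-32) + 25)) = (460 + 464)/(4821 + (-8*(-32) + 25)) = 924/(4821 + (256 + 25)) = 924/(4821 + 281) = 924/5102 = 924*(1/5102) = 462/2551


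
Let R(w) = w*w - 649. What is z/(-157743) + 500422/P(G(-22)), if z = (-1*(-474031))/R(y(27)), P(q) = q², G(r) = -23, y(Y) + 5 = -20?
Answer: 1894764383503/2002705128 ≈ 946.10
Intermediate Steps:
y(Y) = -25 (y(Y) = -5 - 20 = -25)
R(w) = -649 + w² (R(w) = w² - 649 = -649 + w²)
z = -474031/24 (z = (-1*(-474031))/(-649 + (-25)²) = 474031/(-649 + 625) = 474031/(-24) = 474031*(-1/24) = -474031/24 ≈ -19751.)
z/(-157743) + 500422/P(G(-22)) = -474031/24/(-157743) + 500422/((-23)²) = -474031/24*(-1/157743) + 500422/529 = 474031/3785832 + 500422*(1/529) = 474031/3785832 + 500422/529 = 1894764383503/2002705128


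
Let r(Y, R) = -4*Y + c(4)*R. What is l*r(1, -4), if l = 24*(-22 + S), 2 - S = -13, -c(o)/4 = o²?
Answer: -42336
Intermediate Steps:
c(o) = -4*o²
S = 15 (S = 2 - 1*(-13) = 2 + 13 = 15)
r(Y, R) = -64*R - 4*Y (r(Y, R) = -4*Y + (-4*4²)*R = -4*Y + (-4*16)*R = -4*Y - 64*R = -64*R - 4*Y)
l = -168 (l = 24*(-22 + 15) = 24*(-7) = -168)
l*r(1, -4) = -168*(-64*(-4) - 4*1) = -168*(256 - 4) = -168*252 = -42336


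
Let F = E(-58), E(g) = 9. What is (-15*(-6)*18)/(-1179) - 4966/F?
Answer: -652166/1179 ≈ -553.15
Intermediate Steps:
F = 9
(-15*(-6)*18)/(-1179) - 4966/F = (-15*(-6)*18)/(-1179) - 4966/9 = (90*18)*(-1/1179) - 4966*⅑ = 1620*(-1/1179) - 4966/9 = -180/131 - 4966/9 = -652166/1179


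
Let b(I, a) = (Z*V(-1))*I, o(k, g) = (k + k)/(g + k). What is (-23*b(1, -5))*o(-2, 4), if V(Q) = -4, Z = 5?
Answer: -920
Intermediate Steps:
o(k, g) = 2*k/(g + k) (o(k, g) = (2*k)/(g + k) = 2*k/(g + k))
b(I, a) = -20*I (b(I, a) = (5*(-4))*I = -20*I)
(-23*b(1, -5))*o(-2, 4) = (-(-460))*(2*(-2)/(4 - 2)) = (-23*(-20))*(2*(-2)/2) = 460*(2*(-2)*(1/2)) = 460*(-2) = -920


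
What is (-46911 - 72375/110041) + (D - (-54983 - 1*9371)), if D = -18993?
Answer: -170635925/110041 ≈ -1550.7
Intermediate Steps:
(-46911 - 72375/110041) + (D - (-54983 - 1*9371)) = (-46911 - 72375/110041) + (-18993 - (-54983 - 1*9371)) = (-46911 - 72375*1/110041) + (-18993 - (-54983 - 9371)) = (-46911 - 72375/110041) + (-18993 - 1*(-64354)) = -5162205726/110041 + (-18993 + 64354) = -5162205726/110041 + 45361 = -170635925/110041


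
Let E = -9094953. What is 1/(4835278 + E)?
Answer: -1/4259675 ≈ -2.3476e-7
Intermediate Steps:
1/(4835278 + E) = 1/(4835278 - 9094953) = 1/(-4259675) = -1/4259675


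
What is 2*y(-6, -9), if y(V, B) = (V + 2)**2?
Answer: 32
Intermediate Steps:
y(V, B) = (2 + V)**2
2*y(-6, -9) = 2*(2 - 6)**2 = 2*(-4)**2 = 2*16 = 32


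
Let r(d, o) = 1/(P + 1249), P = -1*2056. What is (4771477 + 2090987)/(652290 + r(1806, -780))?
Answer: 5538008448/526398029 ≈ 10.521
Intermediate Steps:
P = -2056
r(d, o) = -1/807 (r(d, o) = 1/(-2056 + 1249) = 1/(-807) = -1/807)
(4771477 + 2090987)/(652290 + r(1806, -780)) = (4771477 + 2090987)/(652290 - 1/807) = 6862464/(526398029/807) = 6862464*(807/526398029) = 5538008448/526398029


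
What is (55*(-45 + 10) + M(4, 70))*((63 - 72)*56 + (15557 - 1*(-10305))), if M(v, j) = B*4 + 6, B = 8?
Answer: -47850546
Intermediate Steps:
M(v, j) = 38 (M(v, j) = 8*4 + 6 = 32 + 6 = 38)
(55*(-45 + 10) + M(4, 70))*((63 - 72)*56 + (15557 - 1*(-10305))) = (55*(-45 + 10) + 38)*((63 - 72)*56 + (15557 - 1*(-10305))) = (55*(-35) + 38)*(-9*56 + (15557 + 10305)) = (-1925 + 38)*(-504 + 25862) = -1887*25358 = -47850546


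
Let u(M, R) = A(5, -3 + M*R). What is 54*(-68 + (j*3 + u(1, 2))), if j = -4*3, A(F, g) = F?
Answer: -5346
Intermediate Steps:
u(M, R) = 5
j = -12
54*(-68 + (j*3 + u(1, 2))) = 54*(-68 + (-12*3 + 5)) = 54*(-68 + (-36 + 5)) = 54*(-68 - 31) = 54*(-99) = -5346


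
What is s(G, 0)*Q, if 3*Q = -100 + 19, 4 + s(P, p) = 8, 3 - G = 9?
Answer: -108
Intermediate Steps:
G = -6 (G = 3 - 1*9 = 3 - 9 = -6)
s(P, p) = 4 (s(P, p) = -4 + 8 = 4)
Q = -27 (Q = (-100 + 19)/3 = (⅓)*(-81) = -27)
s(G, 0)*Q = 4*(-27) = -108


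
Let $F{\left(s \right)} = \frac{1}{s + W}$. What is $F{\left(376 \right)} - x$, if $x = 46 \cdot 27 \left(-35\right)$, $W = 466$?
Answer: $\frac{36601741}{842} \approx 43470.0$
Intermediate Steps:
$x = -43470$ ($x = 1242 \left(-35\right) = -43470$)
$F{\left(s \right)} = \frac{1}{466 + s}$ ($F{\left(s \right)} = \frac{1}{s + 466} = \frac{1}{466 + s}$)
$F{\left(376 \right)} - x = \frac{1}{466 + 376} - -43470 = \frac{1}{842} + 43470 = \frac{36601741}{842}$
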